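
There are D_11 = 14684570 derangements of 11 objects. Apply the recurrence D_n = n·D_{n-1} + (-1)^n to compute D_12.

D_12 = 12·14684570 + 1 = 176214841.

176214841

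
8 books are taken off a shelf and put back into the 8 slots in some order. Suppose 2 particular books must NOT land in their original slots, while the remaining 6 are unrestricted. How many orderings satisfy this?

30960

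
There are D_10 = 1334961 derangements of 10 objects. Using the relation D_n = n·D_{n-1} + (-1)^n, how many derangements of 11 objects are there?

14684570

D_11 = 11·1334961 - 1 = 14684570.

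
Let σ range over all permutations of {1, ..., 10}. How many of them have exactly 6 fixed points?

Pick the 6 fixed positions: C(10,6) = 210 ways.
The other 4 form a derangement: !4 = 9.
Total: 210 × 9 = 1890.

1890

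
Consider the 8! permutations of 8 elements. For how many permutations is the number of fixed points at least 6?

29

Sum C(8,i)·!(8-i) for i = 6..8:
  i=6: C(8,6)·!2 = 28·1 = 28
  i=7: C(8,7)·!1 = 8·0 = 0
  i=8: C(8,8)·!0 = 1·1 = 1
Total = 29.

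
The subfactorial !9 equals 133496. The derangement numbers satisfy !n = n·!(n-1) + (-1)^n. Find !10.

!10 = 10·133496 + 1 = 1334961.

1334961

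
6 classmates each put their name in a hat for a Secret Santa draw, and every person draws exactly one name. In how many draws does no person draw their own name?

265

The subfactorial !6 = [6!/e] (nearest integer).
6! = 720, and 720/e ≈ 264.87, so !6 = 265.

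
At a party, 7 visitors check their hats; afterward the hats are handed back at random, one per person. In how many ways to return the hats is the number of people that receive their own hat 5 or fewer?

5039

Sum C(7,i)·!(7-i) for i = 0..5:
  i=0: C(7,0)·!7 = 1·1854 = 1854
  i=1: C(7,1)·!6 = 7·265 = 1855
  i=2: C(7,2)·!5 = 21·44 = 924
  i=3: C(7,3)·!4 = 35·9 = 315
  i=4: C(7,4)·!3 = 35·2 = 70
  i=5: C(7,5)·!2 = 21·1 = 21
Total = 5039.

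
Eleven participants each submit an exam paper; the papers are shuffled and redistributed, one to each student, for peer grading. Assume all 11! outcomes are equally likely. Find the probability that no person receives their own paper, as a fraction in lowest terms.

Favorable outcomes: !11 = 14684570.
Total outcomes: 11! = 39916800.
Probability = 14684570/39916800 = 1468457/3991680.

1468457/3991680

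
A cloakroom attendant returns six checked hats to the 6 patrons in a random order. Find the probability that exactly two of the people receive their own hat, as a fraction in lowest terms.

3/16

Favorable outcomes: C(6,2)·!4 = 15·9 = 135.
Total outcomes: 6! = 720.
Probability = 135/720 = 3/16.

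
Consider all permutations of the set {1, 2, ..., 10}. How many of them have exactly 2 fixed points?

667485

Pick the 2 fixed positions: C(10,2) = 45 ways.
The remaining 8 must be deranged: !8 = 14833.
Total: 45 × 14833 = 667485.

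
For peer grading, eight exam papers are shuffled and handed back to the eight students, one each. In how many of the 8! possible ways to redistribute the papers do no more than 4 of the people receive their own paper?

40179

# with exactly i fixed is C(8,i)·!(8-i); sum over i=0..4:
  i=0: C(8,0)·!8 = 1·14833 = 14833
  i=1: C(8,1)·!7 = 8·1854 = 14832
  i=2: C(8,2)·!6 = 28·265 = 7420
  i=3: C(8,3)·!5 = 56·44 = 2464
  i=4: C(8,4)·!4 = 70·9 = 630
Total = 40179.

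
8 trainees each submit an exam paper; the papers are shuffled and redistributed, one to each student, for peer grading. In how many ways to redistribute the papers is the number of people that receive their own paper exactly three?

2464

Pick the 3 fixed positions: C(8,3) = 56 ways.
The remaining 5 must be deranged: !5 = 44.
Total: 56 × 44 = 2464.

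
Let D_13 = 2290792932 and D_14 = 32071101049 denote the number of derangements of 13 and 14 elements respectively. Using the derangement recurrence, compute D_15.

481066515734

D_15 = (15-1)·(D_14 + D_13) = 14·(32071101049 + 2290792932) = 14·34361893981 = 481066515734.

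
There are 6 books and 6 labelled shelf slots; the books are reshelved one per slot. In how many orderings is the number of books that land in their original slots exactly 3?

40

Pick the 3 fixed positions: C(6,3) = 20 ways.
The remaining 3 must be deranged: !3 = 2.
Total: 20 × 2 = 40.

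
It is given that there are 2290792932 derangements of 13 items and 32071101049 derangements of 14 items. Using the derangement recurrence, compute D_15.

D_15 = (15-1)·(D_14 + D_13) = 14·(32071101049 + 2290792932) = 14·34361893981 = 481066515734.

481066515734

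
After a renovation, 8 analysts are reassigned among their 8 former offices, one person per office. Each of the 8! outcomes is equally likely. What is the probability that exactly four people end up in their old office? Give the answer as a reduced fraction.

1/64

Favorable outcomes: C(8,4)·!4 = 70·9 = 630.
Total outcomes: 8! = 40320.
Probability = 630/40320 = 1/64.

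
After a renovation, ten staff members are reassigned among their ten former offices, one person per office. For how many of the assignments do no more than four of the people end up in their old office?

# with exactly i fixed is C(10,i)·!(10-i); sum over i=0..4:
  i=0: C(10,0)·!10 = 1·1334961 = 1334961
  i=1: C(10,1)·!9 = 10·133496 = 1334960
  i=2: C(10,2)·!8 = 45·14833 = 667485
  i=3: C(10,3)·!7 = 120·1854 = 222480
  i=4: C(10,4)·!6 = 210·265 = 55650
Total = 3615536.

3615536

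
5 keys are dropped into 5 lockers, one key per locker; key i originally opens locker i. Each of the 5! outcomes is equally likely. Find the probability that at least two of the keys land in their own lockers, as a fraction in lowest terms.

Favorable outcomes: Σ_{i≥2} C(5,i)·!(5-i) = 10·2 + 10·1 + 5·0 + 1·1 = 31.
Total outcomes: 5! = 120.
Probability = 31/120 = 31/120.

31/120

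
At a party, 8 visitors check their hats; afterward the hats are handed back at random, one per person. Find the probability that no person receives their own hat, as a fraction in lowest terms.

2119/5760

Favorable outcomes: !8 = 14833.
Total outcomes: 8! = 40320.
Probability = 14833/40320 = 2119/5760.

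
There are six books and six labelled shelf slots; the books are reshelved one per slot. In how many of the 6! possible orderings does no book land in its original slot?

!6 is the nearest integer to 6!/e.
6! = 720, and 720/e ≈ 264.87, so !6 = 265.

265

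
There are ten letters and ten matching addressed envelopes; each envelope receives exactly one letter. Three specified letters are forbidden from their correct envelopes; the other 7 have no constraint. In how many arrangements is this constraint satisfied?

2656080

Let A_j be the event that the j-th constrained one is fixed. By inclusion-exclusion over the 3 events:
Σ_{j=0}^{3} (-1)^j C(3,j)(10-j)!
= C(3,0)·10! - C(3,1)·9! + C(3,2)·8! - C(3,3)·7!
= 3628800 - 1088640 + 120960 - 5040
= 2656080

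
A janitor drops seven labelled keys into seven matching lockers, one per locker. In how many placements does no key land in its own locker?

Use !n = n·!(n-1) + (-1)^n.
!7 = 7·265 - 1 = 1854

1854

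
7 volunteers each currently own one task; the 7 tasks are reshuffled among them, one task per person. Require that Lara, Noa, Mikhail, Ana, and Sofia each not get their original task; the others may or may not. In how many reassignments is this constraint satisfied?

Inclusion-exclusion on the 5 forbidden self-matches:
Σ_{j=0}^{5} (-1)^j C(5,j)(7-j)!
= C(5,0)·7! - C(5,1)·6! + C(5,2)·5! - C(5,3)·4! + C(5,4)·3! - C(5,5)·2!
= 5040 - 3600 + 1200 - 240 + 30 - 2
= 2428

2428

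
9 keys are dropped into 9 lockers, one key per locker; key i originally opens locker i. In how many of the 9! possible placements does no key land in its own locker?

133496

!9 = 9! · Σ_{k=0}^{9} (-1)^k/k!
= 9! - 9!/1! + 9!/2! - 9!/3! + 9!/4! - 9!/5! + 9!/6! - 9!/7! + 9!/8! - 9!/9!
= 362880 - 362880 + 181440 - 60480 + 15120 - 3024 + 504 - 72 + 9 - 1
= 133496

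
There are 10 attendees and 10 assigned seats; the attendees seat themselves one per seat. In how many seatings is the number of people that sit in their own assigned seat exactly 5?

Pick the 5 fixed positions: C(10,5) = 252 ways.
The other 5 form a derangement: !5 = 44.
Total: 252 × 44 = 11088.

11088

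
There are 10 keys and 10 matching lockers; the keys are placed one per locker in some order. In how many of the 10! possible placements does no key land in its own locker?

1334961

The number of derangements of 10 is !10 = Σ_{k=0}^{10} (-1)^k·10!/k!
= 10! - 10!/1! + 10!/2! - 10!/3! + 10!/4! - 10!/5! + 10!/6! - 10!/7! + 10!/8! - 10!/9! + 10!/10!
= 3628800 - 3628800 + 1814400 - 604800 + 151200 - 30240 + 5040 - 720 + 90 - 10 + 1
= 1334961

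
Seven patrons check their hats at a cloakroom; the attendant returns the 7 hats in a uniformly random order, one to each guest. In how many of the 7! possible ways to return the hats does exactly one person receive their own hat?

1855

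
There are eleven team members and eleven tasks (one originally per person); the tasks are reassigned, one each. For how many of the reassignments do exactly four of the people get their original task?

Pick the 4 fixed positions: C(11,4) = 330 ways.
The remaining 7 must be deranged: !7 = 1854.
Total: 330 × 1854 = 611820.

611820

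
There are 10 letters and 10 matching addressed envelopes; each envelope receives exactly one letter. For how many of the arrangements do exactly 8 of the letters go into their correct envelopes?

45

Pick the 8 fixed positions: C(10,8) = 45 ways.
The other 2 form a derangement: !2 = 1.
Total: 45 × 1 = 45.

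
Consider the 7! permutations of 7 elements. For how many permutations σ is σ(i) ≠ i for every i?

1854

Use !n = n·!(n-1) + (-1)^n.
!7 = 7·265 - 1 = 1854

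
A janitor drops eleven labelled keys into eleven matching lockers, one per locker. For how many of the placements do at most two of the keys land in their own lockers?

36711421

Sum C(11,i)·!(11-i) for i = 0..2:
  i=0: C(11,0)·!11 = 1·14684570 = 14684570
  i=1: C(11,1)·!10 = 11·1334961 = 14684571
  i=2: C(11,2)·!9 = 55·133496 = 7342280
Total = 36711421.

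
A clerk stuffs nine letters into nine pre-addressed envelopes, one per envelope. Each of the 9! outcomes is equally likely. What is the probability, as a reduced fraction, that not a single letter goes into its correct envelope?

Favorable outcomes: !9 = 133496.
Total outcomes: 9! = 362880.
Probability = 133496/362880 = 16687/45360.

16687/45360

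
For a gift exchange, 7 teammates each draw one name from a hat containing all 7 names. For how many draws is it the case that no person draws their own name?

By inclusion-exclusion, !7 = Σ (-1)^k · 7!/k! for k=0..7
= 7! - 7!/1! + 7!/2! - 7!/3! + 7!/4! - 7!/5! + 7!/6! - 7!/7!
= 5040 - 5040 + 2520 - 840 + 210 - 42 + 7 - 1
= 1854

1854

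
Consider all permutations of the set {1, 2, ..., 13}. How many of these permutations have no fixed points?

2290792932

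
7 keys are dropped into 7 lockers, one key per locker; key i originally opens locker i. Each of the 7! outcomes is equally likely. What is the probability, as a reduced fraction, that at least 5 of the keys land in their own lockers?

11/2520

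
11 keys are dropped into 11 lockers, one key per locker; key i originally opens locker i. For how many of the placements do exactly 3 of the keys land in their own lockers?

2447445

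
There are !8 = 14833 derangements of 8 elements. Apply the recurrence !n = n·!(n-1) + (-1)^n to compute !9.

!9 = 9·14833 - 1 = 133496.

133496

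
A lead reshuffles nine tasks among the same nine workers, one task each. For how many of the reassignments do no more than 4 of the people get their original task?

Sum C(9,i)·!(9-i) for i = 0..4:
  i=0: C(9,0)·!9 = 1·133496 = 133496
  i=1: C(9,1)·!8 = 9·14833 = 133497
  i=2: C(9,2)·!7 = 36·1854 = 66744
  i=3: C(9,3)·!6 = 84·265 = 22260
  i=4: C(9,4)·!5 = 126·44 = 5544
Total = 361541.

361541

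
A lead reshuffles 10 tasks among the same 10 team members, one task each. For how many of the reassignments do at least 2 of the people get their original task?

# with exactly i fixed is C(10,i)·!(10-i); sum over i=2..10:
  i=2: C(10,2)·!8 = 45·14833 = 667485
  i=3: C(10,3)·!7 = 120·1854 = 222480
  i=4: C(10,4)·!6 = 210·265 = 55650
  i=5: C(10,5)·!5 = 252·44 = 11088
  i=6: C(10,6)·!4 = 210·9 = 1890
  i=7: C(10,7)·!3 = 120·2 = 240
  i=8: C(10,8)·!2 = 45·1 = 45
  i=9: C(10,9)·!1 = 10·0 = 0
  i=10: C(10,10)·!0 = 1·1 = 1
Total = 958879.

958879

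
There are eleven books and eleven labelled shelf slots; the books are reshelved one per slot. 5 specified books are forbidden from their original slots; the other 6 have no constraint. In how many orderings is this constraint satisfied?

Let A_j be the event that the j-th constrained one is fixed. By inclusion-exclusion over the 5 events:
Σ_{j=0}^{5} (-1)^j C(5,j)(11-j)!
= C(5,0)·11! - C(5,1)·10! + C(5,2)·9! - C(5,3)·8! + C(5,4)·7! - C(5,5)·6!
= 39916800 - 18144000 + 3628800 - 403200 + 25200 - 720
= 25022880

25022880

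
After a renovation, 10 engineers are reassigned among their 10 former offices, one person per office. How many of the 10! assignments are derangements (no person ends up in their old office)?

!10 is the nearest integer to 10!/e.
10! = 3628800, and 3628800/e ≈ 1334960.92, so !10 = 1334961.

1334961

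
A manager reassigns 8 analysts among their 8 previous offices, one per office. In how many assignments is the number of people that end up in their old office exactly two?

Pick the 2 fixed positions: C(8,2) = 28 ways.
The other 6 form a derangement: !6 = 265.
Total: 28 × 265 = 7420.

7420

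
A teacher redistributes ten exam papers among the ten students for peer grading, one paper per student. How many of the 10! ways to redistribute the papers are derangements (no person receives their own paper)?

1334961

By inclusion-exclusion, !10 = Σ (-1)^k · 10!/k! for k=0..10
= 10! - 10!/1! + 10!/2! - 10!/3! + 10!/4! - 10!/5! + 10!/6! - 10!/7! + 10!/8! - 10!/9! + 10!/10!
= 3628800 - 3628800 + 1814400 - 604800 + 151200 - 30240 + 5040 - 720 + 90 - 10 + 1
= 1334961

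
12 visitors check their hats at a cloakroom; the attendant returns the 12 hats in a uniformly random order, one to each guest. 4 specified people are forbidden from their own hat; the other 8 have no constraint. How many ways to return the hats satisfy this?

Let A_j be the event that the j-th constrained one is fixed. By inclusion-exclusion over the 4 events:
Σ_{j=0}^{4} (-1)^j C(4,j)(12-j)!
= C(4,0)·12! - C(4,1)·11! + C(4,2)·10! - C(4,3)·9! + C(4,4)·8!
= 479001600 - 159667200 + 21772800 - 1451520 + 40320
= 339696000

339696000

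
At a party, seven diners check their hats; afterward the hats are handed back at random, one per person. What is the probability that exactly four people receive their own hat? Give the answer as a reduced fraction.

Favorable outcomes: C(7,4)·!3 = 35·2 = 70.
Total outcomes: 7! = 5040.
Probability = 70/5040 = 1/72.

1/72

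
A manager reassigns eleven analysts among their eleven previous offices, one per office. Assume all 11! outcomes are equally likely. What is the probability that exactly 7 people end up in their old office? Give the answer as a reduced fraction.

1/13440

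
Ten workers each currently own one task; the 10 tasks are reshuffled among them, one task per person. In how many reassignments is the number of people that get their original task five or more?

13264

# with exactly i fixed is C(10,i)·!(10-i); sum over i=5..10:
  i=5: C(10,5)·!5 = 252·44 = 11088
  i=6: C(10,6)·!4 = 210·9 = 1890
  i=7: C(10,7)·!3 = 120·2 = 240
  i=8: C(10,8)·!2 = 45·1 = 45
  i=9: C(10,9)·!1 = 10·0 = 0
  i=10: C(10,10)·!0 = 1·1 = 1
Total = 13264.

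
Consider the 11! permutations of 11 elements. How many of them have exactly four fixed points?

Choose which 4 of the 11 are fixed: C(11,4) = 330.
The remaining 7 must be deranged: !7 = 1854.
Total: 330 × 1854 = 611820.

611820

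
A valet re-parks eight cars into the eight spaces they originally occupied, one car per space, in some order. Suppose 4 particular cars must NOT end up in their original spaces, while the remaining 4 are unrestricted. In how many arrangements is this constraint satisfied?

Inclusion-exclusion on the 4 forbidden self-matches:
Σ_{j=0}^{4} (-1)^j C(4,j)(8-j)!
= C(4,0)·8! - C(4,1)·7! + C(4,2)·6! - C(4,3)·5! + C(4,4)·4!
= 40320 - 20160 + 4320 - 480 + 24
= 24024

24024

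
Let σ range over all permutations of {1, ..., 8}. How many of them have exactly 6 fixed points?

28

Choose which 6 of the 8 are fixed: C(8,6) = 28.
The other 2 form a derangement: !2 = 1.
Total: 28 × 1 = 28.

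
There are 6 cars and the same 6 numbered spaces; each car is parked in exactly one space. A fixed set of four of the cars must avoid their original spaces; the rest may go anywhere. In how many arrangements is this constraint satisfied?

Let A_j be the event that the j-th constrained one is fixed. By inclusion-exclusion over the 4 events:
Σ_{j=0}^{4} (-1)^j C(4,j)(6-j)!
= C(4,0)·6! - C(4,1)·5! + C(4,2)·4! - C(4,3)·3! + C(4,4)·2!
= 720 - 480 + 144 - 24 + 2
= 362

362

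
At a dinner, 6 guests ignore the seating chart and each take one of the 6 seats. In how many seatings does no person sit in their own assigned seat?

The subfactorial !6 = [6!/e] (nearest integer).
6! = 720, and 720/e ≈ 264.87, so !6 = 265.

265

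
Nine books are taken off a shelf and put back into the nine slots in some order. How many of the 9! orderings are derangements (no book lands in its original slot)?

By inclusion-exclusion, !9 = Σ (-1)^k · 9!/k! for k=0..9
= 9! - 9!/1! + 9!/2! - 9!/3! + 9!/4! - 9!/5! + 9!/6! - 9!/7! + 9!/8! - 9!/9!
= 362880 - 362880 + 181440 - 60480 + 15120 - 3024 + 504 - 72 + 9 - 1
= 133496

133496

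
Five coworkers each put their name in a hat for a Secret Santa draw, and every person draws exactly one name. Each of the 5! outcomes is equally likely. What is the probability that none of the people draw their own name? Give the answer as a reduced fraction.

11/30

Favorable outcomes: !5 = 44.
Total outcomes: 5! = 120.
Probability = 44/120 = 11/30.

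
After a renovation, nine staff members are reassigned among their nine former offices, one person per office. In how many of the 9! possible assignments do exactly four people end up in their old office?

5544

Pick the 4 fixed positions: C(9,4) = 126 ways.
The other 5 form a derangement: !5 = 44.
Total: 126 × 44 = 5544.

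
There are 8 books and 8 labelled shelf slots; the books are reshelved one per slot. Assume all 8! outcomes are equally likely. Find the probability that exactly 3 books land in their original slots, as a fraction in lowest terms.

11/180

Favorable outcomes: C(8,3)·!5 = 56·44 = 2464.
Total outcomes: 8! = 40320.
Probability = 2464/40320 = 11/180.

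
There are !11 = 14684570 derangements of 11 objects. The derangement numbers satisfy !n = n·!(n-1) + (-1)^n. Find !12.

176214841

!12 = 12·14684570 + 1 = 176214841.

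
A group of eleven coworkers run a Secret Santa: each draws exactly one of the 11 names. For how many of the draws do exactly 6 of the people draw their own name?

Choose which 6 of the 11 are fixed: C(11,6) = 462.
The remaining 5 must be deranged: !5 = 44.
Total: 462 × 44 = 20328.

20328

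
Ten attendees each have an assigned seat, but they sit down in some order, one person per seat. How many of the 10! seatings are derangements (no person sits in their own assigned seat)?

1334961

Use !n = n·!(n-1) + (-1)^n.
!10 = 10·133496 + 1 = 1334961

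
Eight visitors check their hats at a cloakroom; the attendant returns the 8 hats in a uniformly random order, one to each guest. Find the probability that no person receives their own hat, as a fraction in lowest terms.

2119/5760

Favorable outcomes: !8 = 14833.
Total outcomes: 8! = 40320.
Probability = 14833/40320 = 2119/5760.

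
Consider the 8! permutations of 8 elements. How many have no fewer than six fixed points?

29

# with exactly i fixed is C(8,i)·!(8-i); sum over i=6..8:
  i=6: C(8,6)·!2 = 28·1 = 28
  i=7: C(8,7)·!1 = 8·0 = 0
  i=8: C(8,8)·!0 = 1·1 = 1
Total = 29.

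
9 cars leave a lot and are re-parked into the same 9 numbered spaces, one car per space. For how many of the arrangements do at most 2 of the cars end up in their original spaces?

# with exactly i fixed is C(9,i)·!(9-i); sum over i=0..2:
  i=0: C(9,0)·!9 = 1·133496 = 133496
  i=1: C(9,1)·!8 = 9·14833 = 133497
  i=2: C(9,2)·!7 = 36·1854 = 66744
Total = 333737.

333737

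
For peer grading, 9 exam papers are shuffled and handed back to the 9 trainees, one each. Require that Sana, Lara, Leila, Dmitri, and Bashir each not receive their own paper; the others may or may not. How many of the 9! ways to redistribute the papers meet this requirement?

205056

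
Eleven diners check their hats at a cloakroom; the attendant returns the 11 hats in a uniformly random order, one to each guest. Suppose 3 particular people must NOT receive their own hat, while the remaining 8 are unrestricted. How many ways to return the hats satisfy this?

30078720

Inclusion-exclusion on the 3 forbidden self-matches:
Σ_{j=0}^{3} (-1)^j C(3,j)(11-j)!
= C(3,0)·11! - C(3,1)·10! + C(3,2)·9! - C(3,3)·8!
= 39916800 - 10886400 + 1088640 - 40320
= 30078720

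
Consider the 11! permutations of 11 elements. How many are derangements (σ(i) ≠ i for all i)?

14684570

Use !n = n·!(n-1) + (-1)^n.
!11 = 11·1334961 - 1 = 14684570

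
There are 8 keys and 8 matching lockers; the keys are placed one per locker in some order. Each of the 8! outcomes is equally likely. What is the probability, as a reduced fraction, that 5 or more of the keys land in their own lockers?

47/13440

Favorable outcomes: Σ_{i≥5} C(8,i)·!(8-i) = 56·2 + 28·1 + 8·0 + 1·1 = 141.
Total outcomes: 8! = 40320.
Probability = 141/40320 = 47/13440.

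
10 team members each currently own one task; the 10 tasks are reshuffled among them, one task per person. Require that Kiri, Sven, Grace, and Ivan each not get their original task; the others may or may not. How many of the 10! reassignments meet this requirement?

2399760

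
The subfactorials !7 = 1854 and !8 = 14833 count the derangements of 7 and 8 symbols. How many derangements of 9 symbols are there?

133496

!9 = (9-1)·(!8 + !7) = 8·(14833 + 1854) = 8·16687 = 133496.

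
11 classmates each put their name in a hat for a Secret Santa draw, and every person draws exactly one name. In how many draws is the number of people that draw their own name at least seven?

3356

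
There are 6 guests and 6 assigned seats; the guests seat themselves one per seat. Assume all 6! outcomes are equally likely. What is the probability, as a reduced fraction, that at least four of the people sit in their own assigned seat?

Favorable outcomes: Σ_{i≥4} C(6,i)·!(6-i) = 15·1 + 6·0 + 1·1 = 16.
Total outcomes: 6! = 720.
Probability = 16/720 = 1/45.

1/45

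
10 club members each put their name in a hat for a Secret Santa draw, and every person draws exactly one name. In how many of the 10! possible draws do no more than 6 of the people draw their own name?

3628514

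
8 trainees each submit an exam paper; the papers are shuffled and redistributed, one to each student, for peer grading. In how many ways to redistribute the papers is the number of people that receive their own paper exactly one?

14832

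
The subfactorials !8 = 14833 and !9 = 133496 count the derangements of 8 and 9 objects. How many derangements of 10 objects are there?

!10 = (10-1)·(!9 + !8) = 9·(133496 + 14833) = 9·148329 = 1334961.

1334961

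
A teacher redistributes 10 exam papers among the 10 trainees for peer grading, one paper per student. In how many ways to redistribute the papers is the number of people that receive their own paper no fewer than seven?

286

# with exactly i fixed is C(10,i)·!(10-i); sum over i=7..10:
  i=7: C(10,7)·!3 = 120·2 = 240
  i=8: C(10,8)·!2 = 45·1 = 45
  i=9: C(10,9)·!1 = 10·0 = 0
  i=10: C(10,10)·!0 = 1·1 = 1
Total = 286.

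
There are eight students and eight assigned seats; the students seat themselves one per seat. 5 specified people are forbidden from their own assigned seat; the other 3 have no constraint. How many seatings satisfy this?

Let A_j be the event that the j-th constrained one is fixed. By inclusion-exclusion over the 5 events:
Σ_{j=0}^{5} (-1)^j C(5,j)(8-j)!
= C(5,0)·8! - C(5,1)·7! + C(5,2)·6! - C(5,3)·5! + C(5,4)·4! - C(5,5)·3!
= 40320 - 25200 + 7200 - 1200 + 120 - 6
= 21234

21234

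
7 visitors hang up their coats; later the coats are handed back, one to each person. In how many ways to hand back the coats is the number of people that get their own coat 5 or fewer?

Sum C(7,i)·!(7-i) for i = 0..5:
  i=0: C(7,0)·!7 = 1·1854 = 1854
  i=1: C(7,1)·!6 = 7·265 = 1855
  i=2: C(7,2)·!5 = 21·44 = 924
  i=3: C(7,3)·!4 = 35·9 = 315
  i=4: C(7,4)·!3 = 35·2 = 70
  i=5: C(7,5)·!2 = 21·1 = 21
Total = 5039.

5039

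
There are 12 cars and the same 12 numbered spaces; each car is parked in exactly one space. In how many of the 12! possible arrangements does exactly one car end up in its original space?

Pick the single fixed position: C(12,1) = 12 ways.
The other 11 form a derangement: !11 = 14684570.
Total: 12 × 14684570 = 176214840.

176214840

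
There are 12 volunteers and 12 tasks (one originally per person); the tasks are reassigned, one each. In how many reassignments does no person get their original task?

176214841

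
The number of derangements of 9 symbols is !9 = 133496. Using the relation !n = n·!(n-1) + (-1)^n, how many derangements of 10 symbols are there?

!10 = 10·133496 + 1 = 1334961.

1334961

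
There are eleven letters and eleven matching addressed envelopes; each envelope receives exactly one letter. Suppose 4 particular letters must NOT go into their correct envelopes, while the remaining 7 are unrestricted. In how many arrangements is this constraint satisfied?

27422640

Let A_j be the event that the j-th constrained one is fixed. By inclusion-exclusion over the 4 events:
Σ_{j=0}^{4} (-1)^j C(4,j)(11-j)!
= C(4,0)·11! - C(4,1)·10! + C(4,2)·9! - C(4,3)·8! + C(4,4)·7!
= 39916800 - 14515200 + 2177280 - 161280 + 5040
= 27422640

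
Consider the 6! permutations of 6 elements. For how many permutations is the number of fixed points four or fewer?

# with exactly i fixed is C(6,i)·!(6-i); sum over i=0..4:
  i=0: C(6,0)·!6 = 1·265 = 265
  i=1: C(6,1)·!5 = 6·44 = 264
  i=2: C(6,2)·!4 = 15·9 = 135
  i=3: C(6,3)·!3 = 20·2 = 40
  i=4: C(6,4)·!2 = 15·1 = 15
Total = 719.

719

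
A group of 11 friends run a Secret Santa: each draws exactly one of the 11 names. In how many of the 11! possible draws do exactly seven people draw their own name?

2970

Pick the 7 fixed positions: C(11,7) = 330 ways.
The other 4 form a derangement: !4 = 9.
Total: 330 × 9 = 2970.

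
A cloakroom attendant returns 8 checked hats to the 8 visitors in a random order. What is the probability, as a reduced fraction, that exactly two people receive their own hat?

53/288

Favorable outcomes: C(8,2)·!6 = 28·265 = 7420.
Total outcomes: 8! = 40320.
Probability = 7420/40320 = 53/288.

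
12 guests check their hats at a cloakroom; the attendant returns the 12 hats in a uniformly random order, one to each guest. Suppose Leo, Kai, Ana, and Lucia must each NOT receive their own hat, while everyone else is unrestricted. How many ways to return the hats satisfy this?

339696000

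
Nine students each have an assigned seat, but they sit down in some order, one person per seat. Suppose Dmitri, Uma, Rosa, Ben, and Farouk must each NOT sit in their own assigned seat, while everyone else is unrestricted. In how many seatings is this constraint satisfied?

Let A_j be the event that the j-th constrained one is fixed. By inclusion-exclusion over the 5 events:
Σ_{j=0}^{5} (-1)^j C(5,j)(9-j)!
= C(5,0)·9! - C(5,1)·8! + C(5,2)·7! - C(5,3)·6! + C(5,4)·5! - C(5,5)·4!
= 362880 - 201600 + 50400 - 7200 + 600 - 24
= 205056

205056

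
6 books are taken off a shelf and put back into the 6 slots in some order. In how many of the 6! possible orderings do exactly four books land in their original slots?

15

Pick the 4 fixed positions: C(6,4) = 15 ways.
The remaining 2 must be deranged: !2 = 1.
Total: 15 × 1 = 15.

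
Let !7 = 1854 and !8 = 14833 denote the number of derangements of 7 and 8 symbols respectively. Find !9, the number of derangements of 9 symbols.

133496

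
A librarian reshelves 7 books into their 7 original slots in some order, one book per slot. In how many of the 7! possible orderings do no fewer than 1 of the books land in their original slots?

Sum C(7,i)·!(7-i) for i = 1..7:
  i=1: C(7,1)·!6 = 7·265 = 1855
  i=2: C(7,2)·!5 = 21·44 = 924
  i=3: C(7,3)·!4 = 35·9 = 315
  i=4: C(7,4)·!3 = 35·2 = 70
  i=5: C(7,5)·!2 = 21·1 = 21
  i=6: C(7,6)·!1 = 7·0 = 0
  i=7: C(7,7)·!0 = 1·1 = 1
Total = 3186.

3186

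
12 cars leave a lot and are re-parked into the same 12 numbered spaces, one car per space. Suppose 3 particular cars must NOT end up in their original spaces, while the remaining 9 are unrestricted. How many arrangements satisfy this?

369774720

Let A_j be the event that the j-th constrained one is fixed. By inclusion-exclusion over the 3 events:
Σ_{j=0}^{3} (-1)^j C(3,j)(12-j)!
= C(3,0)·12! - C(3,1)·11! + C(3,2)·10! - C(3,3)·9!
= 479001600 - 119750400 + 10886400 - 362880
= 369774720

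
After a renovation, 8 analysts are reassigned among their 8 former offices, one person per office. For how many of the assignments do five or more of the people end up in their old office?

141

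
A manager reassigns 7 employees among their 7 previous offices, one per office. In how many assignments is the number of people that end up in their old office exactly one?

1855

Choose which one of the 7 is fixed: C(7,1) = 7.
The other 6 form a derangement: !6 = 265.
Total: 7 × 265 = 1855.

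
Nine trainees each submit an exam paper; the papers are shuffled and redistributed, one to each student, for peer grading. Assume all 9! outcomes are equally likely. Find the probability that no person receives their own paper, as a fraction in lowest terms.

16687/45360

Favorable outcomes: !9 = 133496.
Total outcomes: 9! = 362880.
Probability = 133496/362880 = 16687/45360.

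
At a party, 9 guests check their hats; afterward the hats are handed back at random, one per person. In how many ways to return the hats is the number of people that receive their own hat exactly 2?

66744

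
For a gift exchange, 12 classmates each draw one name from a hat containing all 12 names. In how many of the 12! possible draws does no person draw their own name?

176214841

!12 = 12! · Σ_{k=0}^{12} (-1)^k/k!
= 12! - 12!/1! + 12!/2! - 12!/3! + 12!/4! - 12!/5! + 12!/6! - 12!/7! + 12!/8! - 12!/9! + 12!/10! - 12!/11! + 12!/12!
= 479001600 - 479001600 + 239500800 - 79833600 + 19958400 - 3991680 + 665280 - 95040 + 11880 - 1320 + 132 - 12 + 1
= 176214841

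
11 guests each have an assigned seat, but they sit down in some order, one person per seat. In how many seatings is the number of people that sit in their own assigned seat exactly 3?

Choose which 3 of the 11 are fixed: C(11,3) = 165.
The remaining 8 must be deranged: !8 = 14833.
Total: 165 × 14833 = 2447445.

2447445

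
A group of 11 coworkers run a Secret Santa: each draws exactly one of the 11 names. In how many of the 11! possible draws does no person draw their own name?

14684570

The subfactorial !11 = [11!/e] (nearest integer).
11! = 39916800, and 39916800/e ≈ 14684570.08, so !11 = 14684570.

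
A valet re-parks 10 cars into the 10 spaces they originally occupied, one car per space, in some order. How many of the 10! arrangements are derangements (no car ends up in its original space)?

1334961

!10 = 10! · Σ_{k=0}^{10} (-1)^k/k!
= 10! - 10!/1! + 10!/2! - 10!/3! + 10!/4! - 10!/5! + 10!/6! - 10!/7! + 10!/8! - 10!/9! + 10!/10!
= 3628800 - 3628800 + 1814400 - 604800 + 151200 - 30240 + 5040 - 720 + 90 - 10 + 1
= 1334961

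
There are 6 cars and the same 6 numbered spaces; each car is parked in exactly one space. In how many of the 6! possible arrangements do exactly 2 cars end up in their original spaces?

135

Pick the 2 fixed positions: C(6,2) = 15 ways.
The other 4 form a derangement: !4 = 9.
Total: 15 × 9 = 135.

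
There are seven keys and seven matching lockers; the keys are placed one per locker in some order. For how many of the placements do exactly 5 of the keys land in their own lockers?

21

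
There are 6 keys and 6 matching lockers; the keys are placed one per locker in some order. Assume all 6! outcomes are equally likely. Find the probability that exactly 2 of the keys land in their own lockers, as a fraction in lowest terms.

3/16

Favorable outcomes: C(6,2)·!4 = 15·9 = 135.
Total outcomes: 6! = 720.
Probability = 135/720 = 3/16.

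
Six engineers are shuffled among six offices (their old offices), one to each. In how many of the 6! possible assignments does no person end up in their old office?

265

!6 = 6! · Σ_{k=0}^{6} (-1)^k/k!
= 6! - 6!/1! + 6!/2! - 6!/3! + 6!/4! - 6!/5! + 6!/6!
= 720 - 720 + 360 - 120 + 30 - 6 + 1
= 265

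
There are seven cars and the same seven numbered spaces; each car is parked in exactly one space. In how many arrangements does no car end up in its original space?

1854

The subfactorial !7 = [7!/e] (nearest integer).
7! = 5040, and 5040/e ≈ 1854.11, so !7 = 1854.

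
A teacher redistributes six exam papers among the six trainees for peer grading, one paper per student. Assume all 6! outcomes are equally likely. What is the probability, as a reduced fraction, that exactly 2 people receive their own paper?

3/16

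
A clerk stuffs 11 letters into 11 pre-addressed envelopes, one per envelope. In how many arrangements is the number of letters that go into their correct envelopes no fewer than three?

Sum C(11,i)·!(11-i) for i = 3..11:
  i=3: C(11,3)·!8 = 165·14833 = 2447445
  i=4: C(11,4)·!7 = 330·1854 = 611820
  i=5: C(11,5)·!6 = 462·265 = 122430
  i=6: C(11,6)·!5 = 462·44 = 20328
  i=7: C(11,7)·!4 = 330·9 = 2970
  i=8: C(11,8)·!3 = 165·2 = 330
  i=9: C(11,9)·!2 = 55·1 = 55
  i=10: C(11,10)·!1 = 11·0 = 0
  i=11: C(11,11)·!0 = 1·1 = 1
Total = 3205379.

3205379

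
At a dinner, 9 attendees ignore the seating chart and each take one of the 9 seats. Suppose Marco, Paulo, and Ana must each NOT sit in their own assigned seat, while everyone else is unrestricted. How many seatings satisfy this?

256320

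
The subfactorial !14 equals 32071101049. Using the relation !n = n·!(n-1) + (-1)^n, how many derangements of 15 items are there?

!15 = 15·32071101049 - 1 = 481066515734.

481066515734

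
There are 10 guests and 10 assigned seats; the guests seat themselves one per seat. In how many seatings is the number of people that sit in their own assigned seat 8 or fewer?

3628799

Sum C(10,i)·!(10-i) for i = 0..8:
  i=0: C(10,0)·!10 = 1·1334961 = 1334961
  i=1: C(10,1)·!9 = 10·133496 = 1334960
  i=2: C(10,2)·!8 = 45·14833 = 667485
  i=3: C(10,3)·!7 = 120·1854 = 222480
  i=4: C(10,4)·!6 = 210·265 = 55650
  i=5: C(10,5)·!5 = 252·44 = 11088
  i=6: C(10,6)·!4 = 210·9 = 1890
  i=7: C(10,7)·!3 = 120·2 = 240
  i=8: C(10,8)·!2 = 45·1 = 45
Total = 3628799.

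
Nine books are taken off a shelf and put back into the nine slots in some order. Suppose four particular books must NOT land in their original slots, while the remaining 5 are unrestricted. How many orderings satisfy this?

Inclusion-exclusion on the 4 forbidden self-matches:
Σ_{j=0}^{4} (-1)^j C(4,j)(9-j)!
= C(4,0)·9! - C(4,1)·8! + C(4,2)·7! - C(4,3)·6! + C(4,4)·5!
= 362880 - 161280 + 30240 - 2880 + 120
= 229080

229080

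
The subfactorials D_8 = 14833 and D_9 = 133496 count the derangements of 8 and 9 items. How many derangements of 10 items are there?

D_10 = (10-1)·(D_9 + D_8) = 9·(133496 + 14833) = 9·148329 = 1334961.

1334961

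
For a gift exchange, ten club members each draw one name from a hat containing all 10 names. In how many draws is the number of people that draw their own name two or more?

# with exactly i fixed is C(10,i)·!(10-i); sum over i=2..10:
  i=2: C(10,2)·!8 = 45·14833 = 667485
  i=3: C(10,3)·!7 = 120·1854 = 222480
  i=4: C(10,4)·!6 = 210·265 = 55650
  i=5: C(10,5)·!5 = 252·44 = 11088
  i=6: C(10,6)·!4 = 210·9 = 1890
  i=7: C(10,7)·!3 = 120·2 = 240
  i=8: C(10,8)·!2 = 45·1 = 45
  i=9: C(10,9)·!1 = 10·0 = 0
  i=10: C(10,10)·!0 = 1·1 = 1
Total = 958879.

958879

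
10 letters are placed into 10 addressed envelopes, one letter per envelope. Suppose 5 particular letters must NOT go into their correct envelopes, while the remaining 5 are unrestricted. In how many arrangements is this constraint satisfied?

Let A_j be the event that the j-th constrained one is fixed. By inclusion-exclusion over the 5 events:
Σ_{j=0}^{5} (-1)^j C(5,j)(10-j)!
= C(5,0)·10! - C(5,1)·9! + C(5,2)·8! - C(5,3)·7! + C(5,4)·6! - C(5,5)·5!
= 3628800 - 1814400 + 403200 - 50400 + 3600 - 120
= 2170680

2170680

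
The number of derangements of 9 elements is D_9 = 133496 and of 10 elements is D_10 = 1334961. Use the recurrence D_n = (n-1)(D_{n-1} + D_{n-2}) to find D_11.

14684570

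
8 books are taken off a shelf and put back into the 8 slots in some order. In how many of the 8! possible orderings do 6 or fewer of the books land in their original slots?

# with exactly i fixed is C(8,i)·!(8-i); sum over i=0..6:
  i=0: C(8,0)·!8 = 1·14833 = 14833
  i=1: C(8,1)·!7 = 8·1854 = 14832
  i=2: C(8,2)·!6 = 28·265 = 7420
  i=3: C(8,3)·!5 = 56·44 = 2464
  i=4: C(8,4)·!4 = 70·9 = 630
  i=5: C(8,5)·!3 = 56·2 = 112
  i=6: C(8,6)·!2 = 28·1 = 28
Total = 40319.

40319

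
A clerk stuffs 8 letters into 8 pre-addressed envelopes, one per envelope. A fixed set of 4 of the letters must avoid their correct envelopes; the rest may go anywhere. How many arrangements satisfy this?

24024

Let A_j be the event that the j-th constrained one is fixed. By inclusion-exclusion over the 4 events:
Σ_{j=0}^{4} (-1)^j C(4,j)(8-j)!
= C(4,0)·8! - C(4,1)·7! + C(4,2)·6! - C(4,3)·5! + C(4,4)·4!
= 40320 - 20160 + 4320 - 480 + 24
= 24024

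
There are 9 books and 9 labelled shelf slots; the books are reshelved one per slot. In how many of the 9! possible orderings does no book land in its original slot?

133496

The subfactorial !9 = [9!/e] (nearest integer).
9! = 362880, and 362880/e ≈ 133496.09, so !9 = 133496.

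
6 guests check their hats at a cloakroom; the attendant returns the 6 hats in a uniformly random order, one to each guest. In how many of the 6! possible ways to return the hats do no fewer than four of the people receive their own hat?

# with exactly i fixed is C(6,i)·!(6-i); sum over i=4..6:
  i=4: C(6,4)·!2 = 15·1 = 15
  i=5: C(6,5)·!1 = 6·0 = 0
  i=6: C(6,6)·!0 = 1·1 = 1
Total = 16.

16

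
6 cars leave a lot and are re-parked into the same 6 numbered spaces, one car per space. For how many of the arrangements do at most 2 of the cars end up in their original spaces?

# with exactly i fixed is C(6,i)·!(6-i); sum over i=0..2:
  i=0: C(6,0)·!6 = 1·265 = 265
  i=1: C(6,1)·!5 = 6·44 = 264
  i=2: C(6,2)·!4 = 15·9 = 135
Total = 664.

664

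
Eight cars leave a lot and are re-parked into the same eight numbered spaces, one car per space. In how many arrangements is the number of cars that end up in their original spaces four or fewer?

40179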